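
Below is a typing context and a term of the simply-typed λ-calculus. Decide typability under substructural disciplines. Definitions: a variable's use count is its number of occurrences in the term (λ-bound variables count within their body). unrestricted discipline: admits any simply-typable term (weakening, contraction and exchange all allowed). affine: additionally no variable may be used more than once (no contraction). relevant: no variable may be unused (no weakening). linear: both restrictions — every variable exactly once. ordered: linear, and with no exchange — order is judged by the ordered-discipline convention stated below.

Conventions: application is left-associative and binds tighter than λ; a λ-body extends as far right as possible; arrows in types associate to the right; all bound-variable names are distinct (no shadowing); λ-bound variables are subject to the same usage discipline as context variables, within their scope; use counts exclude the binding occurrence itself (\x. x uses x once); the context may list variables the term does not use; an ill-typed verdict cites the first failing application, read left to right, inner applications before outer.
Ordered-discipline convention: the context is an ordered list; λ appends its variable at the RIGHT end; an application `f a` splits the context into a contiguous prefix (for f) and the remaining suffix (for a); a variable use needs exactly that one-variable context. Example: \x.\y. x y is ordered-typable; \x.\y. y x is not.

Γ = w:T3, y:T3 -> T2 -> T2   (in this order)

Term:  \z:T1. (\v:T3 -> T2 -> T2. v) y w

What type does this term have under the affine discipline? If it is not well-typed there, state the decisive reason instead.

term : T1 -> T2 -> T2
use counts: w=1, y=1, z (λ-bound)=0, v (λ-bound)=1
uses in reading order: v, y, w
typing: the term checks, with type T1 -> T2 -> T2
across the five disciplines: ordered ✗, linear ✗, affine ✓, relevant ✗, unrestricted ✓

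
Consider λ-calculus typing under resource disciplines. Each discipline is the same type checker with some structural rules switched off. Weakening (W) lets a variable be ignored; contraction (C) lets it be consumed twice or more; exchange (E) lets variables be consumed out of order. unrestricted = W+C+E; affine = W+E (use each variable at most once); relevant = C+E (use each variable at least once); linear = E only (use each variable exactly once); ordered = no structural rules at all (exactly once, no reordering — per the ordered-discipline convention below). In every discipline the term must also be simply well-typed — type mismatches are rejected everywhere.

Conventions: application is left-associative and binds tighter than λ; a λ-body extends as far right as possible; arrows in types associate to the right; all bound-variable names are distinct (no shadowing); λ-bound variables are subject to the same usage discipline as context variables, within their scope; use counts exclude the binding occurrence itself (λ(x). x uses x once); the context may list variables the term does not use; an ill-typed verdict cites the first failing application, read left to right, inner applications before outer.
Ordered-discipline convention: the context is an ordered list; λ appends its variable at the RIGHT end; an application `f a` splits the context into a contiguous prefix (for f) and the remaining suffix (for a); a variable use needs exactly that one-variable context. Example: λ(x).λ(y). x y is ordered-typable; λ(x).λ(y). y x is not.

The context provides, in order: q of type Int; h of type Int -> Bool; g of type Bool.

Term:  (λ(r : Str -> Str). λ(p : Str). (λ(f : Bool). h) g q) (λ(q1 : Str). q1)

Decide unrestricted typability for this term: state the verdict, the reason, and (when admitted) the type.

yes — type-checks (Str -> Bool) and nothing is barred; term : Str -> Bool
usage: q: 1, h: 1, g: 1, r (bound): 0, p (bound): 0, f (bound): 0, q1 (bound): 1
uses in reading order: h, g, q, q1
typing: ✓ — Str -> Bool
summary: ordered ✗, linear ✗, affine ✓, relevant ✗, unrestricted ✓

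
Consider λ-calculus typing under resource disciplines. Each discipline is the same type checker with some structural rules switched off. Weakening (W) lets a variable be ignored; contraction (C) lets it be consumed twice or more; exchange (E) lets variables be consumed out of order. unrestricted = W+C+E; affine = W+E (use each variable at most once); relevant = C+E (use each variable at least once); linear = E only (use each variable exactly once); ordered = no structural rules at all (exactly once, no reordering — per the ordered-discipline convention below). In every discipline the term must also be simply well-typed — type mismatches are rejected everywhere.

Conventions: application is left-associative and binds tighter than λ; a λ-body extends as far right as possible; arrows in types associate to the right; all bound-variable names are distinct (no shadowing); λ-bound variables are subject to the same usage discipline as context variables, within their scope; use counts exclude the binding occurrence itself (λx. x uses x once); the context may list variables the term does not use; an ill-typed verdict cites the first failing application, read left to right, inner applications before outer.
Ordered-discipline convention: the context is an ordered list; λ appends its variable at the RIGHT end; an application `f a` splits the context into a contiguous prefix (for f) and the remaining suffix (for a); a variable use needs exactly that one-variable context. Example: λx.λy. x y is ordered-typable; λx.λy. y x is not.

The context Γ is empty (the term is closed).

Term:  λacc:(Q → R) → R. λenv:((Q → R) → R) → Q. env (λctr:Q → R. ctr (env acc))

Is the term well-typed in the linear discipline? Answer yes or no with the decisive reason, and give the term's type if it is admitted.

no — env ×2 used more than once (contraction)
usage: acc (bound)=1; env (bound)=2; ctr (bound)=1
left-to-right use order: env, ctr, env, acc
typing: ✓ — ((Q → R) → R) → (((Q → R) → R) → Q) → Q
all disciplines: ordered ✗; linear ✗; affine ✗; relevant ✓; unrestricted ✓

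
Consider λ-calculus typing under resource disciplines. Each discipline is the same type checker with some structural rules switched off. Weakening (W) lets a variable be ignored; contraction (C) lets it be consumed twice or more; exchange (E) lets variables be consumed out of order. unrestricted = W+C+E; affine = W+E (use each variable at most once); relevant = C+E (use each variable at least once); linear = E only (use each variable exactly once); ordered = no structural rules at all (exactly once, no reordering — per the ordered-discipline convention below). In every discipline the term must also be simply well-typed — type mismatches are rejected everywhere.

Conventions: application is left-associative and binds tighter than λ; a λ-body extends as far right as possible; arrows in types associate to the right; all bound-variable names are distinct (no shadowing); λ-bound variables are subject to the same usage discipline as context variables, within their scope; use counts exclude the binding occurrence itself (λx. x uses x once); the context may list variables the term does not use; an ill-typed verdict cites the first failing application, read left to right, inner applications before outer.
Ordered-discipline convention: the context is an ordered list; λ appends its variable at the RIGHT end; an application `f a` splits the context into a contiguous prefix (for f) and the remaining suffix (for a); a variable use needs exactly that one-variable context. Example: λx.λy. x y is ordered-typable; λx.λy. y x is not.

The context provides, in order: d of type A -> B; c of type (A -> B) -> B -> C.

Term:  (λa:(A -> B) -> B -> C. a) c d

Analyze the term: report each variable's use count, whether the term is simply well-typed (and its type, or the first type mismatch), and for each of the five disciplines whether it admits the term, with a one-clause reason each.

usage: d=1, c=1, a (bound)=1
use order (left to right): a, c, d
typing: well-typed — term : B -> C
ordered ✗ (no contiguous prefix/suffix split fits a, c, d)
linear ✓ (single use per variable (d, c, a))
affine ✓ (no duplicate uses among d, c, a)
relevant ✓ (at least one use each (d, c, a))
unrestricted ✓ (well-typed at B -> C; no restrictions here)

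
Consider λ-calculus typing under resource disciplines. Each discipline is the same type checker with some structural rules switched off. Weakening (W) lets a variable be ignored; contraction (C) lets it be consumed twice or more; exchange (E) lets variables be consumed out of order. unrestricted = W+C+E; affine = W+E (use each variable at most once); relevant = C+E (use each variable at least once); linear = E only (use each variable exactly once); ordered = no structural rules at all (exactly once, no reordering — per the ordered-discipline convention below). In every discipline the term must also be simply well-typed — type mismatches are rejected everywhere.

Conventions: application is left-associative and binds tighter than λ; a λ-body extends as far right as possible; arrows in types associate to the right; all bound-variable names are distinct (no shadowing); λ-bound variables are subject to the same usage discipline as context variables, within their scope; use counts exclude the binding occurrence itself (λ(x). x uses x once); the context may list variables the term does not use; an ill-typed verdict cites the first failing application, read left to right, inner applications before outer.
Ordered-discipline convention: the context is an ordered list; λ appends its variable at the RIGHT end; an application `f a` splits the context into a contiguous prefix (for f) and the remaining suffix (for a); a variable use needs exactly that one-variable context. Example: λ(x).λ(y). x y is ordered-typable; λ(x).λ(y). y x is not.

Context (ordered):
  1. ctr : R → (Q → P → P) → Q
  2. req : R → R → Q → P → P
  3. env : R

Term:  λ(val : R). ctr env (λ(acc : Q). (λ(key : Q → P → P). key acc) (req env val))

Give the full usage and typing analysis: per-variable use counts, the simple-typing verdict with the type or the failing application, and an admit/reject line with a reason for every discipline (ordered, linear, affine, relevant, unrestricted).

usage: ctr=1, req=1, env=2, val (bound)=1, acc (bound)=1, key (bound)=1
use order (left to right): ctr, env, key, acc, req, env, val
typing: well-typed — term : R → Q
ordered ✗ (uses contraction: env ×2)
linear ✗ (uses contraction: env ×2)
affine ✗ (uses contraction: env ×2)
relevant ✓ (at least one use each (ctr, req, env, val, acc, key))
unrestricted ✓ (simply typable at R → Q; W, C, E all held)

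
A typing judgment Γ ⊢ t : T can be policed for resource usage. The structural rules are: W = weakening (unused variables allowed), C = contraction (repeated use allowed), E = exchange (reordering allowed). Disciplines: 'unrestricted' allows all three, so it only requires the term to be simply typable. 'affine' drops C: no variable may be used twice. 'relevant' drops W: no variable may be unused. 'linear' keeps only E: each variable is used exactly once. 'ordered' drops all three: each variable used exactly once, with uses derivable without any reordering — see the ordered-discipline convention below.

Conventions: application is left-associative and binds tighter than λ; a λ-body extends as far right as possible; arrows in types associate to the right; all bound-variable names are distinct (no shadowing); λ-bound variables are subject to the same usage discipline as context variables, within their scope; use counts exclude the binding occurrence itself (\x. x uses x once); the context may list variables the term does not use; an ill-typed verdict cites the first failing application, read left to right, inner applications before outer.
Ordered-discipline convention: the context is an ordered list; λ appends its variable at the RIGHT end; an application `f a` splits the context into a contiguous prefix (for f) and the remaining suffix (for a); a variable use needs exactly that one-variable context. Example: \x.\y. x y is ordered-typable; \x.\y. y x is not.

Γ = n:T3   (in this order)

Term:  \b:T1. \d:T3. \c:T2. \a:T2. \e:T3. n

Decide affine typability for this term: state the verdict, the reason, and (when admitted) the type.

yes — no duplicate uses among n, b, d, c, a, e; term : T1 -> T3 -> T2 -> T2 -> T3 -> T3
usage: n: 1×; b (λ-bound): 0×; d (λ-bound): 0×; c (λ-bound): 0×; a (λ-bound): 0×; e (λ-bound): 0×
left-to-right use order: n
typing: the term checks, with type T1 -> T3 -> T2 -> T2 -> T3 -> T3
across the five disciplines: ordered ✗ · linear ✗ · affine ✓ · relevant ✗ · unrestricted ✓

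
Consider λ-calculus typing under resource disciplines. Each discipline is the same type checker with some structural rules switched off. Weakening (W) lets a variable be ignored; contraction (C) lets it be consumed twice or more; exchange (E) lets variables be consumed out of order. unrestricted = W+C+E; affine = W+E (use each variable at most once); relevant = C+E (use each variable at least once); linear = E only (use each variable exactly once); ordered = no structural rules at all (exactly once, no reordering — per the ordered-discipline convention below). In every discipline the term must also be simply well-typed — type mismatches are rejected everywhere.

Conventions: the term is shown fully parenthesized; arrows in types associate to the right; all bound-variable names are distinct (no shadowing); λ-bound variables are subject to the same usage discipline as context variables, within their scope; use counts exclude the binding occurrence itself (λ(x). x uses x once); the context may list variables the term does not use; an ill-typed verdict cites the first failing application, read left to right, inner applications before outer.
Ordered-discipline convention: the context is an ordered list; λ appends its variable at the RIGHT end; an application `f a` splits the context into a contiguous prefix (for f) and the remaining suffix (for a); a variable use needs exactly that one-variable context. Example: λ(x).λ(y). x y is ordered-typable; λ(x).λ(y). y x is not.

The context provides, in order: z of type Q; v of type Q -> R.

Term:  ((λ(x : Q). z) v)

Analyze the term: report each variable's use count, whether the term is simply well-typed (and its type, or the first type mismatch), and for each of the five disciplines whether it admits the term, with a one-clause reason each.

use counts: z ×1, v ×1, x (bound) ×0
left-to-right use order: z, v
typing: ill-typed: an application expects Q but receives Q -> R
ordered: ✗ — a type mismatch blocks all five
linear: ✗ — the type mismatch rejects it
affine: ✗ — not simply typable
relevant: ✗ — fails simple typing
unrestricted: ✗ — a type mismatch blocks all five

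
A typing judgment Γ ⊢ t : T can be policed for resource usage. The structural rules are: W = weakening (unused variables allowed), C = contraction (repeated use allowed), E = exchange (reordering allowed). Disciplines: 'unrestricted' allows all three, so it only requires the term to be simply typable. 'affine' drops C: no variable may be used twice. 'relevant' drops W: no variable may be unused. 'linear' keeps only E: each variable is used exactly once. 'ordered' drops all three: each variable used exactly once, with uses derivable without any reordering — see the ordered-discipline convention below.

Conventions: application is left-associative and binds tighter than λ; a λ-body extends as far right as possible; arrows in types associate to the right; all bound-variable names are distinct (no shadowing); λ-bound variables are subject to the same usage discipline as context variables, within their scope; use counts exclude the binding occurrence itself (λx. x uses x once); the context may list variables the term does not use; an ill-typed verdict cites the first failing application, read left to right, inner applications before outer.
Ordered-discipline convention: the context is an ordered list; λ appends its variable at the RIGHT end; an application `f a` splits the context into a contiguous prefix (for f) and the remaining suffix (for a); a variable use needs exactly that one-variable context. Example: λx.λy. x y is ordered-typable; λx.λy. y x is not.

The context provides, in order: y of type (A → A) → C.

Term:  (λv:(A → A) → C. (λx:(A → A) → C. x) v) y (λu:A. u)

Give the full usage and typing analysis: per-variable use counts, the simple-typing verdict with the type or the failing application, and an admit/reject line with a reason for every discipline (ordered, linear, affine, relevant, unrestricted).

variable uses: y=1, v [bound]=1, x [bound]=1, u [bound]=1
use order (left to right): x, v, y, u
typing: the term checks, with type C
ordered ✓ (one use each (y, v, x, u); ordered split holds)
linear ✓ (y, v, x, u: one use apiece)
affine ✓ (y, v, x, u: no repeats, contraction unneeded)
relevant ✓ (every one of y, v, x, u appears)
unrestricted ✓ (simply typable at C; W, C, E all held)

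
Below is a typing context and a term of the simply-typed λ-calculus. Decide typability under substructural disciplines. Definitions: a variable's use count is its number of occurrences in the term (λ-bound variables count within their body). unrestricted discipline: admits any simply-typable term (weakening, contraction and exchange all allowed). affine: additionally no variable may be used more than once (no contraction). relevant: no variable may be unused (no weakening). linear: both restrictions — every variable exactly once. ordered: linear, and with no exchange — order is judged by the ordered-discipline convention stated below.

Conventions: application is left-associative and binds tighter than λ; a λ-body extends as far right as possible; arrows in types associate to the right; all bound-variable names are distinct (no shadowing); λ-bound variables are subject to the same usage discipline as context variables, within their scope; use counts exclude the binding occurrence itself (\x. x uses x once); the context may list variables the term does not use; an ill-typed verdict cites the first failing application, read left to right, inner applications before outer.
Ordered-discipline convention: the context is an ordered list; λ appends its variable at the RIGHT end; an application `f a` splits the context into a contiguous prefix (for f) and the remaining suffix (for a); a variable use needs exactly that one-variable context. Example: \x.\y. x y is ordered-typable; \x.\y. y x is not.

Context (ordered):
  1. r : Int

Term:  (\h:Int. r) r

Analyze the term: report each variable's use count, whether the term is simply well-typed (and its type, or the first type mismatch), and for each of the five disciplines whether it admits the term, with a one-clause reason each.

usage: r: 2, h (λ-bound): 0
order of uses: r, r
typing: well-typed — term : Int
ordered ✗ (uses contraction: r ×2; needs weakening: h unused)
linear ✗ (uses contraction: r ×2; needs weakening: h unused)
affine ✗ (uses contraction: r ×2)
relevant ✗ (needs weakening: h unused)
unrestricted ✓ (type-checks (Int) and nothing is barred)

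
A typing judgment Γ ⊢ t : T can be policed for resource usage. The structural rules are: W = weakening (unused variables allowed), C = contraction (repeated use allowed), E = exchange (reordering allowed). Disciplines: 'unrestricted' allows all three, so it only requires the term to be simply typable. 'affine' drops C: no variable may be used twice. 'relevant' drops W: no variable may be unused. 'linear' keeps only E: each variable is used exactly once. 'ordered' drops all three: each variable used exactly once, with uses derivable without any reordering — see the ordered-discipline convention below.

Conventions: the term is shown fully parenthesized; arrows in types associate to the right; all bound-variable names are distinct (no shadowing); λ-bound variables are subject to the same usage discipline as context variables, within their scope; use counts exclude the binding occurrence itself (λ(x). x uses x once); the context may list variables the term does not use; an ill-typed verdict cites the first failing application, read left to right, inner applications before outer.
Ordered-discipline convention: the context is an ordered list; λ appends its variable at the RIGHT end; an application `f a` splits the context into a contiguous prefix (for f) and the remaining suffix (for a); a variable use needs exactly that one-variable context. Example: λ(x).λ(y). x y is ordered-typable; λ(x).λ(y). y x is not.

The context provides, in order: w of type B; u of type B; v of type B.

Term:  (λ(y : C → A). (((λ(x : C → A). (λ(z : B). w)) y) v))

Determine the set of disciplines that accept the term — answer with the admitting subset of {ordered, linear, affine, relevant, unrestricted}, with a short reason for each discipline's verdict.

admitted in: affine, unrestricted
variable uses: w=1, u=0, v=1, y [bound]=1, x [bound]=0, z [bound]=0
use order (left to right): w, y, v
typing: well-typed at (C → A) → B
ordered ✗ (needs weakening: u, x, z unused)
linear ✗ (needs weakening: u, x, z unused)
affine ✓ (w, u, v, y, x, z: no repeats, contraction unneeded)
relevant ✗ (needs weakening: u, x, z unused)
unrestricted ✓ (typability at (C → A) → B is all that's needed)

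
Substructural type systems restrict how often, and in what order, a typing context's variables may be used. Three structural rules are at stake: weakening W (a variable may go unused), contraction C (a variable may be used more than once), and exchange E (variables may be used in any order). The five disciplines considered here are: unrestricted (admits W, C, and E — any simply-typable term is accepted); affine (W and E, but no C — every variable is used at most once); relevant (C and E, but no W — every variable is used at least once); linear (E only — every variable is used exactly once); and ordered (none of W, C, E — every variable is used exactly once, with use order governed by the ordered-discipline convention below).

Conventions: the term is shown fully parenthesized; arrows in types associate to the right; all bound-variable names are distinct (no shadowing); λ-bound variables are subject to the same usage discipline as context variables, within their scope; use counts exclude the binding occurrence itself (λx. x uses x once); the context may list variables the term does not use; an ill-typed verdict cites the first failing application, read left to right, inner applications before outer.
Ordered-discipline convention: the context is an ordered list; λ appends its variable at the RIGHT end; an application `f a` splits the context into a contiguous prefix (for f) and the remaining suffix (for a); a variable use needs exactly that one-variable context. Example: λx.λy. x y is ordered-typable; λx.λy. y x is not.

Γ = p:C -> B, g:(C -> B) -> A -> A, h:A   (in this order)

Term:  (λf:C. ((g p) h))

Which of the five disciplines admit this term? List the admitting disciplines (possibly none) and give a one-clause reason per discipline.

accepted by: affine, unrestricted
usage: p=1, g=1, h=1, f (λ-bound)=0
use order (left to right): g, p, h
typing: ✓ — C -> A
ordered ✗ (needs weakening: f unused)
linear ✗ (needs weakening: f unused)
affine ✓ (at most one use each (p, g, h, f))
relevant ✗ (needs weakening: f unused)
unrestricted ✓ (type-checks (C -> A) and nothing is barred)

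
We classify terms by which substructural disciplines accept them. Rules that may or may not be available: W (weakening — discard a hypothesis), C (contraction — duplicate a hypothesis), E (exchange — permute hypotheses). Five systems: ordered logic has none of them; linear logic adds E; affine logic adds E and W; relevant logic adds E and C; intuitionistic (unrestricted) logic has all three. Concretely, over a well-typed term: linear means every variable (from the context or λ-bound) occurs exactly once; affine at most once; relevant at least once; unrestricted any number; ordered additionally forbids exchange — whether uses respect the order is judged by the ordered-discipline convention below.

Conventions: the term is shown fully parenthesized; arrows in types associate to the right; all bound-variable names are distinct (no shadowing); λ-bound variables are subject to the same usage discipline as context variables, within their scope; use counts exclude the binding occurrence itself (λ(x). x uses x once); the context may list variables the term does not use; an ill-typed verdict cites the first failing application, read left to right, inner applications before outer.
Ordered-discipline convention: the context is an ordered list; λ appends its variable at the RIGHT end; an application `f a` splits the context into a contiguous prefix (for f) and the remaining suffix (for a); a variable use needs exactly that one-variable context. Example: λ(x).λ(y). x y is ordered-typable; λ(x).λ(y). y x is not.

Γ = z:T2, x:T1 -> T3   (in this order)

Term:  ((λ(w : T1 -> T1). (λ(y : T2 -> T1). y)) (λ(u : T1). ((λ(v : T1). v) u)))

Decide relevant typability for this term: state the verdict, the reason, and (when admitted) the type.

no — z, x, w left unused
counts: z=0; x=0; w [bound]=0; y [bound]=1; u [bound]=1; v [bound]=1
use order (left to right): y, v, u
typing: the term checks, with type (T2 -> T1) -> T2 -> T1
per-discipline verdicts: ordered ✗ · linear ✗ · affine ✓ · relevant ✗ · unrestricted ✓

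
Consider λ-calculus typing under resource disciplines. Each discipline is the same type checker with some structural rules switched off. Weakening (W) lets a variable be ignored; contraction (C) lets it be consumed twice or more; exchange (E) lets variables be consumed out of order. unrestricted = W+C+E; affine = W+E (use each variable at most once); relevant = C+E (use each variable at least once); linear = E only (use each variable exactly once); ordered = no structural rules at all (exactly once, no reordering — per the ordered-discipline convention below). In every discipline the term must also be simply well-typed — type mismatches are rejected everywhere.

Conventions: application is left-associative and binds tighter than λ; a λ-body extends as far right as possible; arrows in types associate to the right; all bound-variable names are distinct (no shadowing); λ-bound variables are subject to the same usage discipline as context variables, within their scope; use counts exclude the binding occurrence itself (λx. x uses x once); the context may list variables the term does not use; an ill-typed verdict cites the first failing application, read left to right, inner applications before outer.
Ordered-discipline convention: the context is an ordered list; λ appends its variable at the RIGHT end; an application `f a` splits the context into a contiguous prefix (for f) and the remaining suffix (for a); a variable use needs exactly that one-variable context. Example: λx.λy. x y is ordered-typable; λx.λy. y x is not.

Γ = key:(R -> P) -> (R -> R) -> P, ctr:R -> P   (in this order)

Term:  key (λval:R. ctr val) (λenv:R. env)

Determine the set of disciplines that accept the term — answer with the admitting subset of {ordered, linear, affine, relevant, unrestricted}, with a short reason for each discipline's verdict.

admitting disciplines: ordered, linear, affine, relevant, unrestricted
use counts: key=1, ctr=1, val [bound]=1, env [bound]=1
order of uses: key, ctr, val, env
typing: well-typed — term : P
ordered: ✓, key, ctr, val, env: once each, no exchange needed
linear: ✓, single use per variable (key, ctr, val, env)
affine: ✓, key, ctr, val, env: no repeats, contraction unneeded
relevant: ✓, at least one use each (key, ctr, val, env)
unrestricted: ✓, simply typable at P; W, C, E all held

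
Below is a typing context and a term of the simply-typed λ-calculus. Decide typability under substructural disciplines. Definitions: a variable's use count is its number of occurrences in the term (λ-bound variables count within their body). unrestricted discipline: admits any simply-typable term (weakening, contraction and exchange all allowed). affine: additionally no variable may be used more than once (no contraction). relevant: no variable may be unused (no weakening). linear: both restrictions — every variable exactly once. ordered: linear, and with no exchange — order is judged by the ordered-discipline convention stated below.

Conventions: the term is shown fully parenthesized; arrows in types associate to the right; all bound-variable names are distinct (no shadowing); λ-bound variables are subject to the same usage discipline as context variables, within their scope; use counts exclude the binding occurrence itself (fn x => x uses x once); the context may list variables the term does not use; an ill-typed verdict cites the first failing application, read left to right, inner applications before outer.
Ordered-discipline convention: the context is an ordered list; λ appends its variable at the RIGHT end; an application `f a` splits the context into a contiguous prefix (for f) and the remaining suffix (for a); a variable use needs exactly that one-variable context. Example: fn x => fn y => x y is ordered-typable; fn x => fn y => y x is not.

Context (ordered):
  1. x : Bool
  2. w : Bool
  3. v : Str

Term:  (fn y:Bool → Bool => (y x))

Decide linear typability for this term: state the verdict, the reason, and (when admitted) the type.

no — needs weakening: w, v unused
usage: x: 1, w: 0, v: 0, y [bound]: 1
left-to-right use order: y, x
typing: ✓ — (Bool → Bool) → Bool
per-discipline verdicts: ordered ✗, linear ✗, affine ✓, relevant ✗, unrestricted ✓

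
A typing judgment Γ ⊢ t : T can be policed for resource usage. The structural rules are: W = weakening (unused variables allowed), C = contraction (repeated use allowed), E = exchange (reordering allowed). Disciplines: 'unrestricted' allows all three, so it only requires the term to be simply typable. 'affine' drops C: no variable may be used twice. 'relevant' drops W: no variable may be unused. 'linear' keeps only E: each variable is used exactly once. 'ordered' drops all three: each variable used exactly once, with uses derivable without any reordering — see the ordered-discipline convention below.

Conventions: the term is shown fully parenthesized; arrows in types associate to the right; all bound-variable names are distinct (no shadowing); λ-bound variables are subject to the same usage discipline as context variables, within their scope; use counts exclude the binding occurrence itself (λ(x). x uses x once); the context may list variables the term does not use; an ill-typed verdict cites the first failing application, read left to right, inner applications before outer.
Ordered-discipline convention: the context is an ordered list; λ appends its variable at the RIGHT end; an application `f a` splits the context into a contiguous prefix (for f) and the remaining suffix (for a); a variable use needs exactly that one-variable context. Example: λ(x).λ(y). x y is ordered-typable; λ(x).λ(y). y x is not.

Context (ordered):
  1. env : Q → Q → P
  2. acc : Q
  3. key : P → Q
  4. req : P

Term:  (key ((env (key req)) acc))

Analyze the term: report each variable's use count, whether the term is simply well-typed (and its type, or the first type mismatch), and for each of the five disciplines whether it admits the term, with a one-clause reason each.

counts: env: 1×; acc: 1×; key: 2×; req: 1×
uses in reading order: key, env, key, req, acc
typing: the term checks, with type Q
ordered: ✗ — needs contraction — key ×2
linear: ✗ — needs contraction — key ×2
affine: ✗ — needs contraction — key ×2
relevant: ✓ — at least one use each (env, acc, key, req)
unrestricted: ✓ — well-typed at Q; no restrictions here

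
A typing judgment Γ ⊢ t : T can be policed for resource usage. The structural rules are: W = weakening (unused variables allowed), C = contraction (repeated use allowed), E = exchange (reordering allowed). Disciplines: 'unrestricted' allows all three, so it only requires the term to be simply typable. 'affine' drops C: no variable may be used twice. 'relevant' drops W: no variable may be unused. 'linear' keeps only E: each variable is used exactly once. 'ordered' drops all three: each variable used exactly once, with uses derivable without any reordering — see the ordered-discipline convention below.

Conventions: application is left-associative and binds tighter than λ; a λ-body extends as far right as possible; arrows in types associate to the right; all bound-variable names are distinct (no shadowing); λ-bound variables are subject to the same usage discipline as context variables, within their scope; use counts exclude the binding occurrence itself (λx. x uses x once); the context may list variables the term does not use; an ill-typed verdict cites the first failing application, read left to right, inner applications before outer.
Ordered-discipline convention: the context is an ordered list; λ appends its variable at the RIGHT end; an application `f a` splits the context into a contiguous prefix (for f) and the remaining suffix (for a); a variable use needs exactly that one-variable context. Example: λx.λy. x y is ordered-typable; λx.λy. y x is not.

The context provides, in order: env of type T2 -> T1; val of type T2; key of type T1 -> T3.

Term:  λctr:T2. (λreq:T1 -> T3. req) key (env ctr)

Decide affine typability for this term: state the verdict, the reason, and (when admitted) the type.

yes — no duplicate uses among env, val, key, ctr, req; term : T2 -> T3
use counts: env=1, val=0, key=1, ctr (bound)=1, req (bound)=1
left-to-right use order: req, key, env, ctr
typing: ✓ — T2 -> T3
all disciplines: ordered ✗ · linear ✗ · affine ✓ · relevant ✗ · unrestricted ✓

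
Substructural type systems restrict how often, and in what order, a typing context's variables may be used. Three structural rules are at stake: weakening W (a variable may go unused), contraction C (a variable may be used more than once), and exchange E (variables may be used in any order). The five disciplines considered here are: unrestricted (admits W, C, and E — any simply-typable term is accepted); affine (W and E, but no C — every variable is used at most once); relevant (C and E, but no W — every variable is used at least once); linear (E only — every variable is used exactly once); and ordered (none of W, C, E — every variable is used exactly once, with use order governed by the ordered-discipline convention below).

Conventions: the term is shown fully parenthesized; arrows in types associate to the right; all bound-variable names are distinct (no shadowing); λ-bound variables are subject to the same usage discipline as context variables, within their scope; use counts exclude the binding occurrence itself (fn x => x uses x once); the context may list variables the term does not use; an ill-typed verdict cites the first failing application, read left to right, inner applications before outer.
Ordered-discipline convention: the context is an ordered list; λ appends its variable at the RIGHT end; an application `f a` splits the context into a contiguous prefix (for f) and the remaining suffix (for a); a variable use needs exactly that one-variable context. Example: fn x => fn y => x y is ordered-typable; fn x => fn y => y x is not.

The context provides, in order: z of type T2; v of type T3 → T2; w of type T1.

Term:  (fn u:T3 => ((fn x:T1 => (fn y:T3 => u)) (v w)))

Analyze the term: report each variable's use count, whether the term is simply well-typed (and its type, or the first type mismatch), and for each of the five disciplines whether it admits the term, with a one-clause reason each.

counts: z: 0×, v: 1×, w: 1×, u (λ-bound): 1×, x (λ-bound): 0×, y (λ-bound): 0×
order of uses: u, v, w
typing: ill-typed: an argument T1 mismatches the expected T3
ordered ✗ (the type mismatch rejects it)
linear ✗ (not simply typable)
affine ✗ (fails simple typing)
relevant ✗ (a type mismatch blocks all five)
unrestricted ✗ (the type mismatch rejects it)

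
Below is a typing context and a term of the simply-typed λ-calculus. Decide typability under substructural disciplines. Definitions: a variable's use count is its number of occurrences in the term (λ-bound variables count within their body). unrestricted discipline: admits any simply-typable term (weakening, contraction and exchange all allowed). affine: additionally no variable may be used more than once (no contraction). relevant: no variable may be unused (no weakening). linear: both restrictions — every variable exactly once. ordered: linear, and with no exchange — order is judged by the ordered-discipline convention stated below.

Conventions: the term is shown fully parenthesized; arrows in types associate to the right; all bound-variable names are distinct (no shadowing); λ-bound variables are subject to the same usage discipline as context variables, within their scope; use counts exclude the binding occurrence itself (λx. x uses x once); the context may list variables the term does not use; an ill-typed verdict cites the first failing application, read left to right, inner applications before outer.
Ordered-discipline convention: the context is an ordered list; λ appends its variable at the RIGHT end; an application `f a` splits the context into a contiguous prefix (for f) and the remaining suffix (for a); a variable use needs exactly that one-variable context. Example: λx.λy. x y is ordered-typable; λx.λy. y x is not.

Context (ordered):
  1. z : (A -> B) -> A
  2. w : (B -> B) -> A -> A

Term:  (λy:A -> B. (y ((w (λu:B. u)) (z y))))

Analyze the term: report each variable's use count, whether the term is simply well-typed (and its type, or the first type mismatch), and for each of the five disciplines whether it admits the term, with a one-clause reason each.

counts: z=1, w=1, y (λ-bound)=2, u (λ-bound)=1
use order (left to right): y, w, u, z, y
typing: well-typed at (A -> B) -> B
ordered ✗ (uses contraction: y ×2)
linear ✗ (uses contraction: y ×2)
affine ✗ (uses contraction: y ×2)
relevant ✓ (every one of z, w, y, u appears)
unrestricted ✓ (well-typed at (A -> B) -> B; no restrictions here)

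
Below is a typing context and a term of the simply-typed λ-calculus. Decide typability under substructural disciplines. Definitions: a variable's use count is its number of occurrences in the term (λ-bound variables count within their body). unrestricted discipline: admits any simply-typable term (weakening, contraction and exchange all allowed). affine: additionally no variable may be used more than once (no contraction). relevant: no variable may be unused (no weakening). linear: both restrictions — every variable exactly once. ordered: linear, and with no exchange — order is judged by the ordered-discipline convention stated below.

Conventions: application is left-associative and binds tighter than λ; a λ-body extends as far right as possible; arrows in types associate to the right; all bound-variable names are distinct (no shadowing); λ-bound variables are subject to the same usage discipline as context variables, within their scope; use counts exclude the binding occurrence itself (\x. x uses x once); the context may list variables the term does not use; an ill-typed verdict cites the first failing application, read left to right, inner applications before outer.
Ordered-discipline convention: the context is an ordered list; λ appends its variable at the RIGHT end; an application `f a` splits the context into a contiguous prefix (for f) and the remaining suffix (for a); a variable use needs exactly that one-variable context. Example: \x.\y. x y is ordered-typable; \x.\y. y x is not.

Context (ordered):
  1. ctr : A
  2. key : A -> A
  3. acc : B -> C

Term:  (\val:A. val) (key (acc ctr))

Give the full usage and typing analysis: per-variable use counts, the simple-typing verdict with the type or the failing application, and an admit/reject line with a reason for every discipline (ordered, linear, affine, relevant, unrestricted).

variable uses: ctr: 1; key: 1; acc: 1; val (bound): 1
order of uses: val, key, acc, ctr
typing: ill-typed: an application expects B but receives A
ordered ✗ (not simply typable)
linear ✗ (fails simple typing)
affine ✗ (a type mismatch blocks all five)
relevant ✗ (the type mismatch rejects it)
unrestricted ✗ (not simply typable)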